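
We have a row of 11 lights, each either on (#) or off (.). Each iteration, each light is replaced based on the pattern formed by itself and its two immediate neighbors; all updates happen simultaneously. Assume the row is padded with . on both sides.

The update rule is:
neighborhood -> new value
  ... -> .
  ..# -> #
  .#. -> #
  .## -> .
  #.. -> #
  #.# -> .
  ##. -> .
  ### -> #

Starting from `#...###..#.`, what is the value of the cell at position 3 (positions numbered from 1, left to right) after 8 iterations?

#

iteration 1: ##.#.#.####
iteration 2: ...#.#..##.
iteration 3: ..##.###..#
iteration 4: .#....#.###
iteration 5: ###..##..#.
iteration 6: .#.##..####
iteration 7: ##...##.##.
iteration 8: ..#.#.....#
position 3 holds #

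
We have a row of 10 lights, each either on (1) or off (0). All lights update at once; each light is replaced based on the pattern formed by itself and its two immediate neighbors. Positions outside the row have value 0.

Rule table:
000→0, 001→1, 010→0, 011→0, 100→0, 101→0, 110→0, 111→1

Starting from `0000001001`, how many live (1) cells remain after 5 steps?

2

0000010010
0000100100
0001001000
0010010000
0100100000
count of 1: 2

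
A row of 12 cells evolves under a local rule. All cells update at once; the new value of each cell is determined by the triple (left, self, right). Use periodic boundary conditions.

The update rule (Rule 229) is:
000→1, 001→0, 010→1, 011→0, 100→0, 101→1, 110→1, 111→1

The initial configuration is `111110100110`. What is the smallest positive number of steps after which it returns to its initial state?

12

step 1: 011111100011
step 2: 101111101001
step 3: 110111111000
step 4: 011011111010
step 5: 001101111110
step 6: 100110111110
step 7: 100011011111
step 8: 101001101111
step 9: 111000110111
step 10: 111010011011
step 11: 111110001101
step 12: 111110100110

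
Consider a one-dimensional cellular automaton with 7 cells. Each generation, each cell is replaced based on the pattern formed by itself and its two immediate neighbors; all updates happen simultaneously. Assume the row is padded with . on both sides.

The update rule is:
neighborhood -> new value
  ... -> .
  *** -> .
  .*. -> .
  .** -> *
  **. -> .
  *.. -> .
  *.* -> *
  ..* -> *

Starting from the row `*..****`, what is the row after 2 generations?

..**...
.**....

.**....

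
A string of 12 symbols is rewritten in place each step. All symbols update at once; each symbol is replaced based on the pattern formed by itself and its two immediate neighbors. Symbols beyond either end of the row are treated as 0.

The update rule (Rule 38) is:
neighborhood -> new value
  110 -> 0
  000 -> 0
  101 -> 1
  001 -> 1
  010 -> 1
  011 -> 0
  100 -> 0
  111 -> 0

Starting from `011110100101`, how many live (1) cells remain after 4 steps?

3

100001101111
100010010000
100110110000
101001000000
count of 1: 3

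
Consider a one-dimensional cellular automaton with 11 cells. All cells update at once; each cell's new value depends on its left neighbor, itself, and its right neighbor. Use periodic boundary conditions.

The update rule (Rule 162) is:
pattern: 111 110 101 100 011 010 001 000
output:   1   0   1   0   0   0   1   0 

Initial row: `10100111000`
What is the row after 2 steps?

10010100010

01001010001
10010100010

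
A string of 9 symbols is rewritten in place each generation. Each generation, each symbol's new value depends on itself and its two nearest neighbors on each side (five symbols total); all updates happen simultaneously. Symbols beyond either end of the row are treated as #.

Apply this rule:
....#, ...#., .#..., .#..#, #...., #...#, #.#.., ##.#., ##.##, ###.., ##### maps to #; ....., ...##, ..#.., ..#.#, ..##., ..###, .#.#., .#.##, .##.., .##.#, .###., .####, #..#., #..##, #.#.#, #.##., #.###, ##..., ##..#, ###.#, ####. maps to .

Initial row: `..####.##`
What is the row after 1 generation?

......#..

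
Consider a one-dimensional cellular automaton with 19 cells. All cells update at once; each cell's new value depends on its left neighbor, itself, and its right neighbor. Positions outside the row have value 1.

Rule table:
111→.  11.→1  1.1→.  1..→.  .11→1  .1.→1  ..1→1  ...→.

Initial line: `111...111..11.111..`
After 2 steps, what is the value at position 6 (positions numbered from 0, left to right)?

1

step 1: ..1..11.1.111.1.1.1
step 2: .11.111.1.1.1.1.1.1
position 6 holds 1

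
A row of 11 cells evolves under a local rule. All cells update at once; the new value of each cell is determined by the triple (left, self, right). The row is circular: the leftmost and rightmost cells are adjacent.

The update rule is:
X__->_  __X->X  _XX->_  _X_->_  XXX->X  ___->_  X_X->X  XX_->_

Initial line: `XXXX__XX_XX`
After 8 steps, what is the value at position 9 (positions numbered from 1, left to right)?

_

XXX__X__X_X
XX__X__X_X_
___X__X_X_X
__X__X_X_X_
_X__X_X_X__
X__X_X_X___
__X_X_X___X
_X_X_X___X_
position 9 holds _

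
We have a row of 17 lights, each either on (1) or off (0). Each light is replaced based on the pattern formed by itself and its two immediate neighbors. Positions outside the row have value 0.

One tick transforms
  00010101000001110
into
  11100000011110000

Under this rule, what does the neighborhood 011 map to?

0

At position 13 the neighborhood is 011; the next row has 0 there.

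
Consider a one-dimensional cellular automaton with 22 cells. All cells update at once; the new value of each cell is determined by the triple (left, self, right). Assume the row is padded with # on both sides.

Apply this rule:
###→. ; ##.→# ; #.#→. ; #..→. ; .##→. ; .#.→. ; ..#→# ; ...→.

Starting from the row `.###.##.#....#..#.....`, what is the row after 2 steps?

..#..#.....#..#.....#.

...#..#.....#..#.....#
..#..#.....#..#.....#.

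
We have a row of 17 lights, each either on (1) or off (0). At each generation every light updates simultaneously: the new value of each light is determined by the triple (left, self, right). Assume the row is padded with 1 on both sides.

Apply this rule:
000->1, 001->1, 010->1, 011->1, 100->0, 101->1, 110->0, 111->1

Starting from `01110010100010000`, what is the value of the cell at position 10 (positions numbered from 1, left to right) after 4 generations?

1

generation 1: 11100111101110111
generation 2: 11001111011101111
generation 3: 10011110111011111
generation 4: 00111101110111111
position 10 holds 1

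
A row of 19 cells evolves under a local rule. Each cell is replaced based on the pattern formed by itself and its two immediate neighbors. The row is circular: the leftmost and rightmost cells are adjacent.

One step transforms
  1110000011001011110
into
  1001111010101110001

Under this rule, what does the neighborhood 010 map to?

At position 12 the neighborhood is 010; the next row has 1 there.

1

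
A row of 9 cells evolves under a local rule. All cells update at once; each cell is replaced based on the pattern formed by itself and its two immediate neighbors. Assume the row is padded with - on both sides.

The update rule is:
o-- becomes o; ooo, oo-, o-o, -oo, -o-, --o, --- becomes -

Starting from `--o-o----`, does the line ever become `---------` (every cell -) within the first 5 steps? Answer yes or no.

yes

-----o---
------o--
-------o-
--------o
---------
all cells are - at step 5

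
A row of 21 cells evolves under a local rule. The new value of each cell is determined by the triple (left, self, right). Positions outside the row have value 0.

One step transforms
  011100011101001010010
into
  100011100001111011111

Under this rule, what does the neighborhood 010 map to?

At position 11 the neighborhood is 010; the next row has 1 there.

1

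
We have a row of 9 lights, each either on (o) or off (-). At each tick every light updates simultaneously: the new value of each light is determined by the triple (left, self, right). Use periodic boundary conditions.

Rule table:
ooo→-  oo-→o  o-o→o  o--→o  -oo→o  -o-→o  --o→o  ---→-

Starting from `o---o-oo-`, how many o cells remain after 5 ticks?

oo-oooooo
-ooo-----
oo-oo----
oooooo--o
-----oooo
count of o: 4

4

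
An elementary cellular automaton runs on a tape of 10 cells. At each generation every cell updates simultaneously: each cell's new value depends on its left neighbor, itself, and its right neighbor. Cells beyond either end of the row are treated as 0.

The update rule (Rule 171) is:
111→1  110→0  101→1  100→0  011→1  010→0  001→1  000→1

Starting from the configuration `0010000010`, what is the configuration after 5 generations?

1100111100
1001111001
0011110010
1111100100
1111001001

1111001001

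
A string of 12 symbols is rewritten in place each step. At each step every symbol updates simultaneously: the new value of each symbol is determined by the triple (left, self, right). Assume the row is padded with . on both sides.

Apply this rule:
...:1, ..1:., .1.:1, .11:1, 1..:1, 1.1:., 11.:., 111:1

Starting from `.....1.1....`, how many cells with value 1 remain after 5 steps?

1111.1.11111
111..1.1111.
11.1.1.111.1
1..1.1.11..1
11.1.1.1.1.1
count of 1: 7

7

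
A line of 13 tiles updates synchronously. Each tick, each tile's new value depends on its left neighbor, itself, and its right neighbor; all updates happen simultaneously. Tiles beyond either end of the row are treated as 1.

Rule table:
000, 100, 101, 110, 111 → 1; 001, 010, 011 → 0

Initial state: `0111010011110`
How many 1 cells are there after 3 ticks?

9

1011101001111
1101110100111
1110111010011
count of 1: 9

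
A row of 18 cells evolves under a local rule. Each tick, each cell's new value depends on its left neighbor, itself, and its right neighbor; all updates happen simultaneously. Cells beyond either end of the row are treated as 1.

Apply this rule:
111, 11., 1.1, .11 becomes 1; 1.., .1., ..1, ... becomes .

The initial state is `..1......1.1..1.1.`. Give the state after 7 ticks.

................11

..........1....1.1
................11
................11  (fixed point — unchanged through tick 7)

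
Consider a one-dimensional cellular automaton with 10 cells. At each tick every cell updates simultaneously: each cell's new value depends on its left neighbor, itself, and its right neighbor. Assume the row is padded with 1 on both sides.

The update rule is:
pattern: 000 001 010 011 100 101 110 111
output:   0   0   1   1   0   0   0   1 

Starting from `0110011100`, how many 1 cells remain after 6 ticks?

tick 1: 0100011000
tick 2: 0100010000
tick 3: 0100010000  (fixed point — unchanged through tick 6)
count of 1: 2

2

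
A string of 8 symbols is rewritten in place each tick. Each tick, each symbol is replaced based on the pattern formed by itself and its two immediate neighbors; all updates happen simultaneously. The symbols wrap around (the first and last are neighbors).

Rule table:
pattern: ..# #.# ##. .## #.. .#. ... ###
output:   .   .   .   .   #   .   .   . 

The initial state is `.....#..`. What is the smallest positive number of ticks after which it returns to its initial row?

8

......#.
.......#
#.......
.#......
..#.....
...#....
....#...
.....#..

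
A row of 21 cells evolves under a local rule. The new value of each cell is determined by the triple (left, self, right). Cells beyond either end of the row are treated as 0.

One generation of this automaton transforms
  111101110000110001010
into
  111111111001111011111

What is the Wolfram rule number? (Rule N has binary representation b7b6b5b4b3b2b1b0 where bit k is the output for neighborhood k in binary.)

position 1: 111 → 1  (bit 7 = 1)
position 3: 110 → 1  (bit 6 = 1)
position 4: 101 → 1  (bit 5 = 1)
position 8: 100 → 1  (bit 4 = 1)
position 0: 011 → 1  (bit 3 = 1)
position 17: 010 → 1  (bit 2 = 1)
position 11: 001 → 1  (bit 1 = 1)
position 9: 000 → 0  (bit 0 = 0)
bits b7..b0 = 11111110 = 254

254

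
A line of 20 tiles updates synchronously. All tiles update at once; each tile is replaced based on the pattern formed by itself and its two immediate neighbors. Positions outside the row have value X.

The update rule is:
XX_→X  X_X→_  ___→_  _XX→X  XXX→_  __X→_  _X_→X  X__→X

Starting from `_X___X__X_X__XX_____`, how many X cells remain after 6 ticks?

_XX__XX_X_XX_XXX____
_XXX_XX_X_XX_X_XX___
_X_X_XX_X_XX_X_XXX__
_X_X_XX_X_XX_X_X_XX_
_X_X_XX_X_XX_X_X_XX_  (fixed point — unchanged through tick 6)
count of X: 11

11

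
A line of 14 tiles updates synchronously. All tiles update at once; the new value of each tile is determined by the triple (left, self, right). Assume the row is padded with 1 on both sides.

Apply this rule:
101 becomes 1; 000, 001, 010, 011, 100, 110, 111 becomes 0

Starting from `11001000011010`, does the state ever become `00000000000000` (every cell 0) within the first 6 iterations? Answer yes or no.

yes

00000000000101
00000000000010
00000000000001
00000000000000
all cells are 0 at iteration 4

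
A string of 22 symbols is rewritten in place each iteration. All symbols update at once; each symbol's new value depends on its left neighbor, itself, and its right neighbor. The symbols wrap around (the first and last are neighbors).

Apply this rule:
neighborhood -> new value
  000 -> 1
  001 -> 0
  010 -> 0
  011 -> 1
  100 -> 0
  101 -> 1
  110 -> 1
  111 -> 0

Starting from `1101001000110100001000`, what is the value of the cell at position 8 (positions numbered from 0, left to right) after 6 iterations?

1110000010111001100010
1010111001101001101001
1101101001110001110001
0111110001010101010101
1100010100101010101010
1101001000010101010101
position 8 holds 0

0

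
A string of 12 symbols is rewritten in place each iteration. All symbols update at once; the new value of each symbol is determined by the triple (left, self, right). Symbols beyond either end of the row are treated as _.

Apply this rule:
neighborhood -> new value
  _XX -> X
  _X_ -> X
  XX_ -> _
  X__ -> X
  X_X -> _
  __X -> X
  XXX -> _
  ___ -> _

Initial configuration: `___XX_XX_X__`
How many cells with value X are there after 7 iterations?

__XX__X__XX_
_XX_XXXXXX_X
XX__X______X
X_XXXX____XX
X_X___X__XX_
X_XX_XXXXX_X
X_X__X_____X
count of X: 4

4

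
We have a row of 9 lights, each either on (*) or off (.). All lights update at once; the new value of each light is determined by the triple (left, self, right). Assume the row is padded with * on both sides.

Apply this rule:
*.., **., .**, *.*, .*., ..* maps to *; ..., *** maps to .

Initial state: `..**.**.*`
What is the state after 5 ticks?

.**...**.

*********
.........
*.......*
**.....**
.**...**.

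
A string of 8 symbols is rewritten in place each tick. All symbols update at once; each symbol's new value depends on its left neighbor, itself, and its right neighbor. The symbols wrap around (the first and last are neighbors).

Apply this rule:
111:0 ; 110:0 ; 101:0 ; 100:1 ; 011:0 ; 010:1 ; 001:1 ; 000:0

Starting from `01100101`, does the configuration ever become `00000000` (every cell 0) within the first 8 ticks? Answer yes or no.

00011101
10100001
00110010
01001111
01110000
10001000
11011101
00000000
all cells are 0 at tick 8

yes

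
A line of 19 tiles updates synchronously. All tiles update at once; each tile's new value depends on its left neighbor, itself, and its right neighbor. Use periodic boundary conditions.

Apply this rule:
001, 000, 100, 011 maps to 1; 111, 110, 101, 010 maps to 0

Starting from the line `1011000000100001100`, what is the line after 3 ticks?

1011011111101111100

0010111111011111011
1100100000010000010
1011011111101111100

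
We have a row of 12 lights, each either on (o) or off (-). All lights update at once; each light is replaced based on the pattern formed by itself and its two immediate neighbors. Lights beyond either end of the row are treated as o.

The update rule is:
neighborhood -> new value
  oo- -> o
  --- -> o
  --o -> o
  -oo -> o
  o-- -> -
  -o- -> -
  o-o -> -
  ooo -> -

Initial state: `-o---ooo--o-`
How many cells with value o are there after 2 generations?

5

generation 1: ---ooo-o-o--
generation 2: -ooo-o-----o
count of o: 5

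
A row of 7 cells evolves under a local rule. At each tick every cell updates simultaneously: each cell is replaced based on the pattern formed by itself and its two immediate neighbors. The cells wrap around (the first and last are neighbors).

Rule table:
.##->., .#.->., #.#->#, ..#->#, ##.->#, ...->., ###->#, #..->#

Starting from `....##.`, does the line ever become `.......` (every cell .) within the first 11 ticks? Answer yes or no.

no

...#.##
#.#.#.#
##.#.#.
.##.#.#
#.##.#.
.#.##.#
#.#.##.
.#.#.##
#.#.#.#  (repeats tick 2; period 7)
tick 11: .##.#.#
tick 11 is .##.#.#, still not uniform .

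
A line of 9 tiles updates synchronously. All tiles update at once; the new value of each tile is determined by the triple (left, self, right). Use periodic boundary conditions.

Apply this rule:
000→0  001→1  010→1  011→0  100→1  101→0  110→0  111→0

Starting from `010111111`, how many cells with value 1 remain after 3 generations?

2

generation 1: 010000000
generation 2: 111000000
generation 3: 000100001
count of 1: 2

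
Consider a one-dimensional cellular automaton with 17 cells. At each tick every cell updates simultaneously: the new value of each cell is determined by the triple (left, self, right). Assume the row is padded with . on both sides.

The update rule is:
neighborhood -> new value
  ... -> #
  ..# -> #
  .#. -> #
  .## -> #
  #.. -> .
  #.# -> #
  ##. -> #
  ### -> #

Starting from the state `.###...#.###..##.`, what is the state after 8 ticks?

################.

tick 1: ####.#######.###.
tick 2: ################.
tick 3: ################.  (fixed point — unchanged through tick 8)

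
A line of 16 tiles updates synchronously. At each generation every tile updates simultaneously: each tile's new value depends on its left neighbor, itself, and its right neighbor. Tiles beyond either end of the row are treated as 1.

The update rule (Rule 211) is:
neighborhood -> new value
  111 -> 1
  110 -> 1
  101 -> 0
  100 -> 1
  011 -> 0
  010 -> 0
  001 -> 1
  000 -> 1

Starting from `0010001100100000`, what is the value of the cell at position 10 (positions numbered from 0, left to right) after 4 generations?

1101110111011111
1100110011001111
1111011101110111
1111001100110011
position 10 holds 1

1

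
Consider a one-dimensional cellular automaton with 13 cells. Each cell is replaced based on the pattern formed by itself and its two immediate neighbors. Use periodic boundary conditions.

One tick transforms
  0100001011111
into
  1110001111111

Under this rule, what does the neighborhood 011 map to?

1

At position 8 the neighborhood is 011; the next row has 1 there.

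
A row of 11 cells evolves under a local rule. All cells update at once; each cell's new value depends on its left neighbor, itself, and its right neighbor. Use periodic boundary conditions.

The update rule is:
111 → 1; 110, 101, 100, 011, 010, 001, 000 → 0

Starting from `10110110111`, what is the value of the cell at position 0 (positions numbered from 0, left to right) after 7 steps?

0

step 1: 00000000011
step 2: 00000000000
step 3: 00000000000  (fixed point — unchanged through step 7)
position 0 holds 0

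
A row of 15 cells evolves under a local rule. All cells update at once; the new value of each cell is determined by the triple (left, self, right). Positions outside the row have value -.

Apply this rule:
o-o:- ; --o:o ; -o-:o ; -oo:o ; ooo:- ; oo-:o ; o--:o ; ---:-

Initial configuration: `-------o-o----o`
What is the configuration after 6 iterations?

-ooo-o-o-o----o

------oo-oo--oo
-----ooo-oooooo
----oo-o-o----o
---ooo-o-oo--oo
--oo-o-o-oooooo
-ooo-o-o-o----o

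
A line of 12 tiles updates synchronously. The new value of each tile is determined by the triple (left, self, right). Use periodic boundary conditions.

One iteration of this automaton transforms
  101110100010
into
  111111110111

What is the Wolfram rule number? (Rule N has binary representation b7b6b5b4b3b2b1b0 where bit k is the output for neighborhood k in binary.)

254

position 3: 111 → 1  (bit 7 = 1)
position 4: 110 → 1  (bit 6 = 1)
position 1: 101 → 1  (bit 5 = 1)
position 7: 100 → 1  (bit 4 = 1)
position 2: 011 → 1  (bit 3 = 1)
position 0: 010 → 1  (bit 2 = 1)
position 9: 001 → 1  (bit 1 = 1)
position 8: 000 → 0  (bit 0 = 0)
bits b7..b0 = 11111110 = 254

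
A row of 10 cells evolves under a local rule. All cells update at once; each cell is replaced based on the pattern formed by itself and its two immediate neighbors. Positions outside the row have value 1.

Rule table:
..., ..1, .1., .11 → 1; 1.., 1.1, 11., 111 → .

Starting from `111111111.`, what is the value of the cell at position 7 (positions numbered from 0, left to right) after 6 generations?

1

..........
.111111111
.1........
.1.1111111
.1.1......
.1.1.11111
position 7 holds 1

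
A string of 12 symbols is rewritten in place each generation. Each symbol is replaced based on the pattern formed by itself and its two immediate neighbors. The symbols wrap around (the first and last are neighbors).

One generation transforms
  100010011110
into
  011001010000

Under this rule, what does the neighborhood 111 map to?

At position 8 the neighborhood is 111; the next row has 0 there.

0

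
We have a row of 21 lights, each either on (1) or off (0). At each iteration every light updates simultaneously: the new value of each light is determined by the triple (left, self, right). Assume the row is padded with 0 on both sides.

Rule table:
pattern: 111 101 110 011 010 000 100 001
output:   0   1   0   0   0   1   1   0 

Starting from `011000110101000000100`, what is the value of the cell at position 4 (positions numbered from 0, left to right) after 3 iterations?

000110001010111110011
110001100101000001000
001100010010111100111
position 4 holds 0

0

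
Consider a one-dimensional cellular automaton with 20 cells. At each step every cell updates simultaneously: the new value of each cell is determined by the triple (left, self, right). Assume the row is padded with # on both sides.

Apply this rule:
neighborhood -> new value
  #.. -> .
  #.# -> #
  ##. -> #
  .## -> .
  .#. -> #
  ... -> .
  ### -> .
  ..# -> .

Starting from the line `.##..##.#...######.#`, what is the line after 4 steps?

step 1: #.#...###........##.
step 2: ###.....#.........##
step 3: ..#.....#...........
step 4: ..#.....#...........

..#.....#...........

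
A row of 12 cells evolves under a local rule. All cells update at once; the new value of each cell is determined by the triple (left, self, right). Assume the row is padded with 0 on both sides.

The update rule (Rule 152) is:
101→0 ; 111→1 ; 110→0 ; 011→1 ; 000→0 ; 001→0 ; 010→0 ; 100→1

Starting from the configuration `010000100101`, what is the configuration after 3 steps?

001000010000
000100001000
000010000100

000010000100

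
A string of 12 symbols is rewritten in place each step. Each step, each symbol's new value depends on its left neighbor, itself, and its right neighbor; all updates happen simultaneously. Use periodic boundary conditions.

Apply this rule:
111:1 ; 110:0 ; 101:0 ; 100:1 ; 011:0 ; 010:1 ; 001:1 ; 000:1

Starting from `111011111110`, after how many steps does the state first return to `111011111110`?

step 1: 010001111100
step 2: 111110111011
step 3: 111100010001
step 4: 111011111110

4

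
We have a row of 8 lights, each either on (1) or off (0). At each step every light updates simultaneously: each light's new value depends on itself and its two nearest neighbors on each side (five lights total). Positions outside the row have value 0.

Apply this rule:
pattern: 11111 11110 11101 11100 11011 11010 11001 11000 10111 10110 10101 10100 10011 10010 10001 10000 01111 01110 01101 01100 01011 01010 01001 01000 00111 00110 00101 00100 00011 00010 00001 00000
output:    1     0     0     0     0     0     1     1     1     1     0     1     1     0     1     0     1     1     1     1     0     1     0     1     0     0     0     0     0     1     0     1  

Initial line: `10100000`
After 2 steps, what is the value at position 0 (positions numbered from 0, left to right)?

0

step 1: 01110111
step 2: 00100110
position 0 holds 0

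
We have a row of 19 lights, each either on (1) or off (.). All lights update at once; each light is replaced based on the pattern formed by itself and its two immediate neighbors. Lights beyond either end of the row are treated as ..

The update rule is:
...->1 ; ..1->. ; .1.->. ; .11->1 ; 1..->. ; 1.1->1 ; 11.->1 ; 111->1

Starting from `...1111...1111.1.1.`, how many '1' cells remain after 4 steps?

step 1: 11.1111.1.11111.1..
step 2: 11111111.1111111..1
step 3: 1111111111111111...
step 4: 1111111111111111.11
count of 1: 18

18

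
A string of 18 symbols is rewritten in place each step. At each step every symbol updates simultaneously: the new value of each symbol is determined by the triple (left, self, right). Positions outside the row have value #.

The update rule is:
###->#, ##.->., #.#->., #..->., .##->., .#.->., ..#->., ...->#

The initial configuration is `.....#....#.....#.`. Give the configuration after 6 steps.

...#........###...

.###...##...###...
..#..#....#..#..#.
.......##.........
.#####....#######.
..###..##..#####..
...#........###...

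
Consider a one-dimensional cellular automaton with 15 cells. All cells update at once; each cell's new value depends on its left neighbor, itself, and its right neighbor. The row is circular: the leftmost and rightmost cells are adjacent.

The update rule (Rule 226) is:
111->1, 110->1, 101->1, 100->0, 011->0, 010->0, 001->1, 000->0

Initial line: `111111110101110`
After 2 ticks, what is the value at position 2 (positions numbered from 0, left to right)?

011111111010111
101111111101011
position 2 holds 1

1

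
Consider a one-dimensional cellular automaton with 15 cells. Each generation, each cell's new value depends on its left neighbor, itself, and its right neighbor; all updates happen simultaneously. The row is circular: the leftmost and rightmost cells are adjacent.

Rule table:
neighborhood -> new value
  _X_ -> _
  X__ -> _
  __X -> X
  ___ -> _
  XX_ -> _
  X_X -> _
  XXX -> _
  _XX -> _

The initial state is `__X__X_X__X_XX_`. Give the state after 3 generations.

_X__X____X_____
X__X____X______
__X____X______X

__X____X______X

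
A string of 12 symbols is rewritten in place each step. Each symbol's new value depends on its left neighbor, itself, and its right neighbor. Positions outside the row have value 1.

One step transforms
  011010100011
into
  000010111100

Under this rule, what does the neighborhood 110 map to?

At position 2 the neighborhood is 110; the next row has 0 there.

0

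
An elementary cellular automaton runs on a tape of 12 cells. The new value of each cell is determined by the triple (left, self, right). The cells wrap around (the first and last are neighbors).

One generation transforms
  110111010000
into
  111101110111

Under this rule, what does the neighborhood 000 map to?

1

At position 9 the neighborhood is 000; the next row has 1 there.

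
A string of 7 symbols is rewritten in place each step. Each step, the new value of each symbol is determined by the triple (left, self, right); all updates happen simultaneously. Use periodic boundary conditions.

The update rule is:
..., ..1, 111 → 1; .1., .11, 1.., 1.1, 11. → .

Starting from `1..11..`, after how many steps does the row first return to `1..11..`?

14

step 1: ..1...1
step 2: .1..11.
step 3: 1..1...
step 4: ..1..11
step 5: .1..1..
step 6: 1..1..1
step 7: ..1..1.
step 8: 11..1..
step 9: ...1..1
step 10: .11..1.
step 11: 1...1..
step 12: ..11..1
step 13: .1...1.
step 14: 1..11..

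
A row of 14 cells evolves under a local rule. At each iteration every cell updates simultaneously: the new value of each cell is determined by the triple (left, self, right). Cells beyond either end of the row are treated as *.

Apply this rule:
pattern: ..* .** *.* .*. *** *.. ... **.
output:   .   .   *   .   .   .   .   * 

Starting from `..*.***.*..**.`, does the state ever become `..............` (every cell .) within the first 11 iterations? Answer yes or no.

iteration 1: ...*..**....**
iteration 2: .......*......
iteration 3: ..............
all cells are . at iteration 3

yes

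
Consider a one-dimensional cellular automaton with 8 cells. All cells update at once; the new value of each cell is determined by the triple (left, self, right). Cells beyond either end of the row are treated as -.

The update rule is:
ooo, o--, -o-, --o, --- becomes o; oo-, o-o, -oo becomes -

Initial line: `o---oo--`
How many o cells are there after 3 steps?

step 1: oooo--oo
step 2: -oo-oo--
step 3: o-----oo
count of o: 3

3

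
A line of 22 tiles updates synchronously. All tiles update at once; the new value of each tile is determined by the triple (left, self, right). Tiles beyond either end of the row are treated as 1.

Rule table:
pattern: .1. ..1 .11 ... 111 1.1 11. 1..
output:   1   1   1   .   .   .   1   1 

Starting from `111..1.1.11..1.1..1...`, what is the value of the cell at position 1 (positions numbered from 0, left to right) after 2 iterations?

..1111.1.11111.11111.1
111..1.1.1...1.1...1.1
position 1 holds 1

1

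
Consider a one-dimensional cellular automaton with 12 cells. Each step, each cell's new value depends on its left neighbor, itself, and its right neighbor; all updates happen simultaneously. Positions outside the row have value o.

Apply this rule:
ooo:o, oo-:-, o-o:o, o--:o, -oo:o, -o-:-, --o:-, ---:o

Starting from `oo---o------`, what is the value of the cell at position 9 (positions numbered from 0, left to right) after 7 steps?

step 1: o-oo--ooooo-
step 2: -oo-o-oooo-o
step 3: oo-o-oooo-oo
step 4: o-o-oooo-ooo
step 5: -o-oooo-oooo
step 6: o-oooo-ooooo
step 7: -oooo-oooooo
position 9 holds o

o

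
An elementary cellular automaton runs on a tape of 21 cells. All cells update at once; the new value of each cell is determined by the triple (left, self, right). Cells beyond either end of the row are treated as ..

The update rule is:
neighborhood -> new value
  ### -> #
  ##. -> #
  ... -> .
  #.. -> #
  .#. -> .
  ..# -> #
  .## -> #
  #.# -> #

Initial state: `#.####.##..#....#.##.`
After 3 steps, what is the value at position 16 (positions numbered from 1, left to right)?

step 1: .##########.#..#.####
step 2: ############.##.#####
step 3: #####################
position 16 holds #

#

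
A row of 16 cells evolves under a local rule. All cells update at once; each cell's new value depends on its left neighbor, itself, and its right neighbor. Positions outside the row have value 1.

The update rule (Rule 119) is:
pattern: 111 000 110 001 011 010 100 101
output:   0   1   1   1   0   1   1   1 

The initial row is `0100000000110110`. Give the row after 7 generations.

1111111011011111

1111111111011011
0000000001101100
1111111110110111
0000000011011000
1111111101101111
0000000110110000
1111111011011111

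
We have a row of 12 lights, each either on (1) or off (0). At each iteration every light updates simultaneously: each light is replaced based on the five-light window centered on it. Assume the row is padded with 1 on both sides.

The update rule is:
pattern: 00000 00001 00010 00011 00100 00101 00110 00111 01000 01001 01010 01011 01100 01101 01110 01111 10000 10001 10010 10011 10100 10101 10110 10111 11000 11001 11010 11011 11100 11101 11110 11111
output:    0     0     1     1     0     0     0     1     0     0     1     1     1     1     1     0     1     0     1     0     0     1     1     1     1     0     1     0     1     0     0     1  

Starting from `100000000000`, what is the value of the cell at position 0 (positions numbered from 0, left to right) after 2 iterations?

111000000001
101110000011
position 0 holds 1

1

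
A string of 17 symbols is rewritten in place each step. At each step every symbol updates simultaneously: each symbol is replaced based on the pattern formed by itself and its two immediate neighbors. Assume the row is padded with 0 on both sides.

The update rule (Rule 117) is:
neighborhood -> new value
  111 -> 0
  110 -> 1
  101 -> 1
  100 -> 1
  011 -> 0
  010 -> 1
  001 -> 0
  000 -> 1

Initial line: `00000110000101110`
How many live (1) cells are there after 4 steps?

9

11110011110110011
00011000011011001
11001111001101101
01100001100110111
count of 1: 9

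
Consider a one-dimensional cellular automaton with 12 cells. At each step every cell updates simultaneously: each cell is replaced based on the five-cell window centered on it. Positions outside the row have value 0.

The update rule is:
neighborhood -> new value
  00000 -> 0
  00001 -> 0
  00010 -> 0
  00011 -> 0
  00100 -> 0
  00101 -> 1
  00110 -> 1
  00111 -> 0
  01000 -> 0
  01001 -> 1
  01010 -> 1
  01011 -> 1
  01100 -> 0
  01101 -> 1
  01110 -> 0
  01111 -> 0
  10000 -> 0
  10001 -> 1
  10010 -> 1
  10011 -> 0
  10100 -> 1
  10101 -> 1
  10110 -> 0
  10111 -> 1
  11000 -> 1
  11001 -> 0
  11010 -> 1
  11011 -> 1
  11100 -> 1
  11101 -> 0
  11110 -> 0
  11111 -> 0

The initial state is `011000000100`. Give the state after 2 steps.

010100000000
011100000000

011100000000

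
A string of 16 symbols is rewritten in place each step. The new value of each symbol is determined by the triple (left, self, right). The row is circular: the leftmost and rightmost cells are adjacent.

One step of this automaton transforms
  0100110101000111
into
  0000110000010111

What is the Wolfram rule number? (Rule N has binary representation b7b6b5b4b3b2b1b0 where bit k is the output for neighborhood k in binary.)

position 14: 111 → 1  (bit 7 = 1)
position 5: 110 → 1  (bit 6 = 1)
position 0: 101 → 0  (bit 5 = 0)
position 2: 100 → 0  (bit 4 = 0)
position 4: 011 → 1  (bit 3 = 1)
position 1: 010 → 0  (bit 2 = 0)
position 3: 001 → 0  (bit 1 = 0)
position 11: 000 → 1  (bit 0 = 1)
bits b7..b0 = 11001001 = 201

201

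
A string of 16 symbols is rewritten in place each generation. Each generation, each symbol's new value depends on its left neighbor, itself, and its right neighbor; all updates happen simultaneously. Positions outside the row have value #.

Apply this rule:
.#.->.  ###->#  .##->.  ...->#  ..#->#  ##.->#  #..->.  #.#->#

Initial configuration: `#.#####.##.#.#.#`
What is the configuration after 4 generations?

#####.#####.##.#

##.#####.##.#.#.
###.#####.##.#.#
####.#####.##.#.
#####.#####.##.#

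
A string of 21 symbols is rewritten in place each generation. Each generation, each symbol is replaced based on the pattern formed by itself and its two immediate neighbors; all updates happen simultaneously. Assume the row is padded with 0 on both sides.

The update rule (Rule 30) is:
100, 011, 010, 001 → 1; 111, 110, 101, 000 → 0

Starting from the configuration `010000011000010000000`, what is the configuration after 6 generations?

101110010000101010010

111000110100111000000
100101100111100100000
111101011100011110000
100001010010110001000
110011011110101011100
101110010000101010010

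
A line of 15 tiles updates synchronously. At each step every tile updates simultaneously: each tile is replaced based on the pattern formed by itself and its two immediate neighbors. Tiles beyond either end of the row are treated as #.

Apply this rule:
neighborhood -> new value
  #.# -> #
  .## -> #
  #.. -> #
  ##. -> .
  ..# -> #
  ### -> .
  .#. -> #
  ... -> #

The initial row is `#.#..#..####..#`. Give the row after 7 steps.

step 1: .########...###
step 2: ##.......####..
step 3: ..########...##
step 4: ###.......####.
step 5: ...########...#
step 6: ####.......####
step 7: ....########...

....########...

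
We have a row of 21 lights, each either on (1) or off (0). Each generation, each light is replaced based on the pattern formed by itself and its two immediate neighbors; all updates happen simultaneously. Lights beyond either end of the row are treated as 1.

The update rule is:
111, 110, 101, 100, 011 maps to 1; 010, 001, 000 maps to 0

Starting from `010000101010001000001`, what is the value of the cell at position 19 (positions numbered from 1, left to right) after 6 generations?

0

101000010101000100001
110100001010100010001
111010000101010001001
111101000010101000101
111110100001010100011
111111010000101010011
position 19 holds 0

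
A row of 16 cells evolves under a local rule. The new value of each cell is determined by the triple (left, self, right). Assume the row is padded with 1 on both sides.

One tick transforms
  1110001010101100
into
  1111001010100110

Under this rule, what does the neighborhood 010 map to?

At position 6 the neighborhood is 010; the next row has 1 there.

1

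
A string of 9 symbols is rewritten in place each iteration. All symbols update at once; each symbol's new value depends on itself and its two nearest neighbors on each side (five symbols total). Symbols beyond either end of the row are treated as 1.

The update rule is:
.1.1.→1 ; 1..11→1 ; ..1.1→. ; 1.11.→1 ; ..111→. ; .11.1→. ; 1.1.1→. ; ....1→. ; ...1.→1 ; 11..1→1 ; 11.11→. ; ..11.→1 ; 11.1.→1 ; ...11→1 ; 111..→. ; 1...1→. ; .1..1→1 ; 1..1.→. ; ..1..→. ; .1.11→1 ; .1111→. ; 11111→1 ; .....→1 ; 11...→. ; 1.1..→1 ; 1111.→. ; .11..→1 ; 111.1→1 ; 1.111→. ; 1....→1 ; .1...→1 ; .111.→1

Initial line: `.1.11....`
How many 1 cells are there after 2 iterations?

5

1.111.1.1
1..111.1.
count of 1: 5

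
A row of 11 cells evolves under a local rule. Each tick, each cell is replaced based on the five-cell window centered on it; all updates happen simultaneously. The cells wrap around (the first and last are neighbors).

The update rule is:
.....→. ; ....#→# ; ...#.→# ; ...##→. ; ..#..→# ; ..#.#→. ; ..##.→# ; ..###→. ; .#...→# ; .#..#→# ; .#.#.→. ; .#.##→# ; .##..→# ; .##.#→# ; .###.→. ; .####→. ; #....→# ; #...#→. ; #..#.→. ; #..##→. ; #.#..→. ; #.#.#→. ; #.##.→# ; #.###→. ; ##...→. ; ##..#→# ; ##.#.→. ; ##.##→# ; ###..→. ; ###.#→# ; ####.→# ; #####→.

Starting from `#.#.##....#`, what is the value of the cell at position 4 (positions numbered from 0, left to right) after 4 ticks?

#..###.##.#
##...######
#..........
###......##
position 4 holds .

.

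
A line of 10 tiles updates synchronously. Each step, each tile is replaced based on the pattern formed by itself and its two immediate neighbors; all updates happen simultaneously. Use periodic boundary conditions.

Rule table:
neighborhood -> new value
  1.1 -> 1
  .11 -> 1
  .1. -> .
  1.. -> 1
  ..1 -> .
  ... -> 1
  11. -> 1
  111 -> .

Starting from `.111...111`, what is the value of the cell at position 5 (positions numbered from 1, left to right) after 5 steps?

1

11.111.1.1
.111.11.11
11.1111111
.111......
.1.1111111
position 5 holds 1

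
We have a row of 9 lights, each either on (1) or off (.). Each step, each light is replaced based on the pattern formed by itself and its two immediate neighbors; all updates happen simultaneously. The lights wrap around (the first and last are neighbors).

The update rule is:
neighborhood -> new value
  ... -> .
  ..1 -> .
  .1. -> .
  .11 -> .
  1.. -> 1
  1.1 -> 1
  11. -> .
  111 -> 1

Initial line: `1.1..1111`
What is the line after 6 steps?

.1.1..111
1.1.1..1.
.1.1.1..1
1.1.1.1..
.1.1.1.1.
..1.1.1.1

..1.1.1.1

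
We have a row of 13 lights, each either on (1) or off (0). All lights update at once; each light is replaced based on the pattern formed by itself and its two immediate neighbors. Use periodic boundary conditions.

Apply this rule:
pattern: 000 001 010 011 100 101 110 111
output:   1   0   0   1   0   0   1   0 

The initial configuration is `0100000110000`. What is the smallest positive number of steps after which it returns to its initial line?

step 1: 0001110110111
step 2: 0101010110101
step 3: 0000000110000
step 4: 1111110110111
step 5: 0000010110100
step 6: 1111000110001
step 7: 0001010110101
step 8: 0100000110000

8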